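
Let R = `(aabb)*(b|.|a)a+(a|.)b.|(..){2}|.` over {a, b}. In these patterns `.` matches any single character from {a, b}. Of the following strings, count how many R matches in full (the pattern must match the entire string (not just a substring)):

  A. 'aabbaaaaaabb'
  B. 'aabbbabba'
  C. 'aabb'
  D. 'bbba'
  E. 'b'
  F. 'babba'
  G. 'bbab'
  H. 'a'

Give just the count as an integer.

A → match
B → match
C → match
D → match
E → match
F → match
G → match
H → match
Total matched: 8

8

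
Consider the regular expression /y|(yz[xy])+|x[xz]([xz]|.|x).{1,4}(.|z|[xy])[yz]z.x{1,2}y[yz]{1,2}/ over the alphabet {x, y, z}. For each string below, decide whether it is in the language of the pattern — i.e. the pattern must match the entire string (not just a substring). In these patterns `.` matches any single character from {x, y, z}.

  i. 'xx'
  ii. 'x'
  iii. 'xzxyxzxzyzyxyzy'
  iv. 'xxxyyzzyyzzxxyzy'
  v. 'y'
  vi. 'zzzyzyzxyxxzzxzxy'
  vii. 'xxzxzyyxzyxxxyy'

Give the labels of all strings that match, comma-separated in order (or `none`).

i. 'xx' → no match
ii. 'x' → no match
iii → match
iv → match
v. 'y' → match
vi → no match
vii → no match

iii, iv, v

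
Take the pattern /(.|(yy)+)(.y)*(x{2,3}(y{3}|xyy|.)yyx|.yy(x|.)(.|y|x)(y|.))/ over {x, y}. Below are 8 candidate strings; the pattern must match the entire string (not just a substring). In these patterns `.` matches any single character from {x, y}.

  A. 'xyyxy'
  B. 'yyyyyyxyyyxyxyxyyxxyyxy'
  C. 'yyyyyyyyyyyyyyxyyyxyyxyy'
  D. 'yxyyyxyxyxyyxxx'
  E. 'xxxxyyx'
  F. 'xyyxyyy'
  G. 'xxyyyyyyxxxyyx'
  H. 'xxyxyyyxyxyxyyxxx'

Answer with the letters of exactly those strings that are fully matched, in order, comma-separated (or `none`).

C, D, E, H

A. 'xyyxy' → no match
B → no match
C → match
D → match
E. 'xxxxyyx' → match
F. 'xyyxyyy' → no match
G → no match
H → match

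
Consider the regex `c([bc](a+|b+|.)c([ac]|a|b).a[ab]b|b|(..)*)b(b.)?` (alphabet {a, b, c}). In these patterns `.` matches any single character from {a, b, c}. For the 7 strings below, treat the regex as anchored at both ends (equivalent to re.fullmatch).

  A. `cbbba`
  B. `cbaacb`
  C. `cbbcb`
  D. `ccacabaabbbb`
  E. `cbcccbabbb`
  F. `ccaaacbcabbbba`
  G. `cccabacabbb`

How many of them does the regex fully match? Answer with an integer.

A → match
B → match
C → no match
D → match
E → match
F → match
G → no match
Total matched: 5

5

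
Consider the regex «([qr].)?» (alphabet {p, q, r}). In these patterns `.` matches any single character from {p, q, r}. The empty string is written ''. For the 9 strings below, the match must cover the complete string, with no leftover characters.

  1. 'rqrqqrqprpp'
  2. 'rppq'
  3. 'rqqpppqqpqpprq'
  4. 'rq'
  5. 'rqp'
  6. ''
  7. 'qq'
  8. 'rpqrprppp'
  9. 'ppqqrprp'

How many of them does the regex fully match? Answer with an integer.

1 → no match
2 → no match
3 → no match
4 → match
5 → no match
6 → match
7 → match
8 → no match
9 → no match
Total matched: 3

3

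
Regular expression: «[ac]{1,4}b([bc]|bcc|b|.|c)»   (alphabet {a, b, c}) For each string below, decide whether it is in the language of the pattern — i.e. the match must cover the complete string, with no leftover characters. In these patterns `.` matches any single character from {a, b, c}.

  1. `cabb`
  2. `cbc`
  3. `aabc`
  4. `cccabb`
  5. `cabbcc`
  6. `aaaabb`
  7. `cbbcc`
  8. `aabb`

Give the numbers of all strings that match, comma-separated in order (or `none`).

1 → match
2 → match
3 → match
4 → match
5 → match
6 → match
7 → match
8 → match

1, 2, 3, 4, 5, 6, 7, 8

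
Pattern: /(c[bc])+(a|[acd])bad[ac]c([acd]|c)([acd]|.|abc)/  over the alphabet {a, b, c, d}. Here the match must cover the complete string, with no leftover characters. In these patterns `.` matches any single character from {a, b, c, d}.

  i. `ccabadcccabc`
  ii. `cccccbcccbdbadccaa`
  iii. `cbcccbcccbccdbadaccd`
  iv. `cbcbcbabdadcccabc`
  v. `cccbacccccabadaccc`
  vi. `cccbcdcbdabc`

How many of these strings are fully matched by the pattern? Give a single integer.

3

i → match
ii → match
iii → match
iv → no match
v → no match
vi → no match
Total matched: 3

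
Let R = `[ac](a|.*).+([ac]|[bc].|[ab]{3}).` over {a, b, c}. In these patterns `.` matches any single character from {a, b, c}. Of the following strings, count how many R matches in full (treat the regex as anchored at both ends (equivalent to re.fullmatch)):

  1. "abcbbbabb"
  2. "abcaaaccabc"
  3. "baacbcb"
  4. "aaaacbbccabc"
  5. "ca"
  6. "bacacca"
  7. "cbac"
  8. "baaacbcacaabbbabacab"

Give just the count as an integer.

1 → match
2 → no match
3 → no match
4 → no match
5 → no match
6 → no match
7 → match
8 → no match
Total matched: 2

2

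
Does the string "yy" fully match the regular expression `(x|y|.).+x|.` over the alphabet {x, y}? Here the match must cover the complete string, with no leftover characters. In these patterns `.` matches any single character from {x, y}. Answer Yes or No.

No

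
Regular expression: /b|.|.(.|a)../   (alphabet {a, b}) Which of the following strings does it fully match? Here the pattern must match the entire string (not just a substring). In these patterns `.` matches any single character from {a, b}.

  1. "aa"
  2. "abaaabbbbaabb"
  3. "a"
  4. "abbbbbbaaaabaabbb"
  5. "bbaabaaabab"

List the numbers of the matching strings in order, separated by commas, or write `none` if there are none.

1. "aa" → no match
2 → no match
3. "a" → match
4 → no match
5. "bbaabaaabab" → no match

3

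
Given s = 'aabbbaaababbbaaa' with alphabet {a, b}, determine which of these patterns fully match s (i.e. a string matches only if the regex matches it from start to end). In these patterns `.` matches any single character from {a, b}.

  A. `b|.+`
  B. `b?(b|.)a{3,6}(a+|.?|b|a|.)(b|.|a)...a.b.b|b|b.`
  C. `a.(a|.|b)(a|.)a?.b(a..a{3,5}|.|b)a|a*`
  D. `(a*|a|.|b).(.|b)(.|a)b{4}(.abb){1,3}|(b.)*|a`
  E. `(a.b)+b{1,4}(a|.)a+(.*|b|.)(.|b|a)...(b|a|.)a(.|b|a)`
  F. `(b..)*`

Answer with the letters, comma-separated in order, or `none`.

A → match
B → no match
C → no match
D → no match
E → match
F → no match

A, E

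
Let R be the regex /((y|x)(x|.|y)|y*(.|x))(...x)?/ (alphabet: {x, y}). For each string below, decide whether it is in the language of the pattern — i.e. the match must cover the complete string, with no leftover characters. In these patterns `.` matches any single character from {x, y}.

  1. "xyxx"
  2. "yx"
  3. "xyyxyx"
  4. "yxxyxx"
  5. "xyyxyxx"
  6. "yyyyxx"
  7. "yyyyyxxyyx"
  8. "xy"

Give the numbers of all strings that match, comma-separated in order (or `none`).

2, 3, 4, 6, 7, 8

1 → no match
2 → match
3 → match
4 → match
5 → no match
6 → match
7 → match
8 → match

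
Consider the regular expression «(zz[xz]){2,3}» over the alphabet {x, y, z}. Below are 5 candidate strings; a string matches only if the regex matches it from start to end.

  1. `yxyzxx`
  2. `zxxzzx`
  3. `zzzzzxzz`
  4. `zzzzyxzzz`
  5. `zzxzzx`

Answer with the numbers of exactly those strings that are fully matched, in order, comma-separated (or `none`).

1 → no match — must start with `zz`
2 → no match — must start with `zz`
3 → no match
4 → no match
5 → match

5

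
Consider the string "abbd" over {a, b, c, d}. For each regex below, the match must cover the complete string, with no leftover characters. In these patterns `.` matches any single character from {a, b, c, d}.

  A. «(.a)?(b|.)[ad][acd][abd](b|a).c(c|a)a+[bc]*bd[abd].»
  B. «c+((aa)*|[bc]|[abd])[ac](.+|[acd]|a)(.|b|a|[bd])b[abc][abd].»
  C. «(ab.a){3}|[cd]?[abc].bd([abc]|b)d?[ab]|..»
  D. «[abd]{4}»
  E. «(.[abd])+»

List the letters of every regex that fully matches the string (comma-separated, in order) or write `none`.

A → no match
B → no match — must start with "c"
C → no match
D → match
E → match

D, E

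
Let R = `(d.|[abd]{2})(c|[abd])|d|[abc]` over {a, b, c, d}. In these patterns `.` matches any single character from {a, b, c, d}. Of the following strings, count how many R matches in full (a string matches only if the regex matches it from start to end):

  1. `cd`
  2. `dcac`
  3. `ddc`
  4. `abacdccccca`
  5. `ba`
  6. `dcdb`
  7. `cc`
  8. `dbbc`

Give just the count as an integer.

1

1. `cd` → no match
2. `dcac` → no match
3. `ddc` → match
4. `abacdccccca` → no match
5. `ba` → no match
6. `dcdb` → no match
7. `cc` → no match
8. `dbbc` → no match
Total matched: 1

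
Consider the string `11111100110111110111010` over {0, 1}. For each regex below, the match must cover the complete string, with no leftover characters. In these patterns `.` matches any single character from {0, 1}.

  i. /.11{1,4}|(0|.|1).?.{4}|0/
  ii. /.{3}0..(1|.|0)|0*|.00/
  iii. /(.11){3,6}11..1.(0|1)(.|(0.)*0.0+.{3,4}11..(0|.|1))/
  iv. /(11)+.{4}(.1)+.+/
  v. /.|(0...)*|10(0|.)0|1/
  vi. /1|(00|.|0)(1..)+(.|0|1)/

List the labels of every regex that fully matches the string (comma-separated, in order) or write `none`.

iv

i → no match
ii → no match
iii → no match
iv → match
v → no match
vi → no match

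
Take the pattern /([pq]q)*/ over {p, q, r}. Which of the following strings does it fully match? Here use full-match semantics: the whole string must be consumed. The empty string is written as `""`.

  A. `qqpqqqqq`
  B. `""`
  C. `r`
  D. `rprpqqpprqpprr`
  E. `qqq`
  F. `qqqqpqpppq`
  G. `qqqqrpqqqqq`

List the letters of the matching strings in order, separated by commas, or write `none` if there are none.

A, B

A. `qqpqqqqq` → match
B. `""` → match
C. `r` → no match
D → no match
E. `qqq` → no match
F. `qqqqpqpppq` → no match
G. `qqqqrpqqqqq` → no match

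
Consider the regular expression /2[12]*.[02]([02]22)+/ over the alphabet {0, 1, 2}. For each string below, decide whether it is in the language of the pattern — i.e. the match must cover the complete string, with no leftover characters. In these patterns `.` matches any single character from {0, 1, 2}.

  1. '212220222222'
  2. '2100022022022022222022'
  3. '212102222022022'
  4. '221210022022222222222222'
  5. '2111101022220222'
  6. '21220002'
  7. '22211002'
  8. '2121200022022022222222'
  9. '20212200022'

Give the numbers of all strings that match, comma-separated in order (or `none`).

1 → match
2 → match
3 → match
4 → match
5 → no match
6 → no match — must end with '22'
7 → no match — must end with '22'
8 → match
9 → no match

1, 2, 3, 4, 8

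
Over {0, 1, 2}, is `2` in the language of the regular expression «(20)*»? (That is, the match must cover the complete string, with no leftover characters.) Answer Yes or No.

No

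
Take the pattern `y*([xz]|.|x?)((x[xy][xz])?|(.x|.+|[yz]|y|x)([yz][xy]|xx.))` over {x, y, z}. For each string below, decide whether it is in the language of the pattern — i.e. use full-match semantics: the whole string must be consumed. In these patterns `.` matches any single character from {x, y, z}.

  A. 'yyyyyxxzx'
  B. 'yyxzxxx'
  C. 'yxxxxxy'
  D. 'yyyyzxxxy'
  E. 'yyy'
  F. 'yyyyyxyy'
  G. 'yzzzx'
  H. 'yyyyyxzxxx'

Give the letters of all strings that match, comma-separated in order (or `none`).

A, B, C, D, E, F, G, H

A. 'yyyyyxxzx' → match
B. 'yyxzxxx' → match
C. 'yxxxxxy' → match
D. 'yyyyzxxxy' → match
E. 'yyy' → match
F. 'yyyyyxyy' → match
G. 'yzzzx' → match
H. 'yyyyyxzxxx' → match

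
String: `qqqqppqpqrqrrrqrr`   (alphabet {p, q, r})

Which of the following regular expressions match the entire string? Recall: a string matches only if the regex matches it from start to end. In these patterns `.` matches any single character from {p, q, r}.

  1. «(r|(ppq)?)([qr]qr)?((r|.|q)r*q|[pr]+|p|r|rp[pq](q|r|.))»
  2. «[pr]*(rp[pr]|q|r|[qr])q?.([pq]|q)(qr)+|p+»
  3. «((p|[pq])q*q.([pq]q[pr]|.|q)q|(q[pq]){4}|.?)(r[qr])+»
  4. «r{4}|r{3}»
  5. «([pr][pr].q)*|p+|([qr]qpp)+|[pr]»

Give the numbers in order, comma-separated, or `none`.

1 → no match
2 → no match
3 → match
4 → no match — must start with `r`
5 → no match

3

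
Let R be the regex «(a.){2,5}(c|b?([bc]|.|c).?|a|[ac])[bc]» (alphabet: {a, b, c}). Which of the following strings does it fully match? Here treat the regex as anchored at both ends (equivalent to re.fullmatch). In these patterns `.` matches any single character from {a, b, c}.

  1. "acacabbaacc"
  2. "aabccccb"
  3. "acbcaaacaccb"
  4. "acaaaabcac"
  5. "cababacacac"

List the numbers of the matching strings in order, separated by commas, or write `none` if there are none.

4

1. "acacabbaacc" → no match
2. "aabccccb" → no match
3. "acbcaaacaccb" → no match
4. "acaaaabcac" → match
5. "cababacacac" → no match — must start with "a"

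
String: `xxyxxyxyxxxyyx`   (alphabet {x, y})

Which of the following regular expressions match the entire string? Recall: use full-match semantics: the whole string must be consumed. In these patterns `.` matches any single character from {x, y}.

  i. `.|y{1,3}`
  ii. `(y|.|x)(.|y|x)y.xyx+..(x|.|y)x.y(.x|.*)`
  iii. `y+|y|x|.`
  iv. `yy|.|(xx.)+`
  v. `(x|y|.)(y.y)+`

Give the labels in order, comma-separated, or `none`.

ii

i → no match
ii → match
iii → no match
iv → no match
v → no match — must end with `y`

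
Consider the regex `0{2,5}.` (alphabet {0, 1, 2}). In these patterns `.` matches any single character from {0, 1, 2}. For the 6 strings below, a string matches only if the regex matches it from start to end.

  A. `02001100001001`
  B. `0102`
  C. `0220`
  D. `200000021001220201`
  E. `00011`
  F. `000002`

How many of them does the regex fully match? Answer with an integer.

1

A → no match
B → no match
C → no match
D → no match — must start with `0`
E → no match
F → match
Total matched: 1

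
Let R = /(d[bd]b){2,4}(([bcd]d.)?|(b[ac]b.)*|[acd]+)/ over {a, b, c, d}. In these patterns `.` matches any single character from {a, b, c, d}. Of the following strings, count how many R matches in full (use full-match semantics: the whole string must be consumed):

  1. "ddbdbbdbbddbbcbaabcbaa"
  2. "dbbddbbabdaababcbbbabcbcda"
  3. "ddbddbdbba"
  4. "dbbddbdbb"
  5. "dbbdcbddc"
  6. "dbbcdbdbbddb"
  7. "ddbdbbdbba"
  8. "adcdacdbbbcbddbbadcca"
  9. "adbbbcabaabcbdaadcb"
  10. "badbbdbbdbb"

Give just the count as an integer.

3

1 → no match
2 → no match
3 → match
4 → match
5 → no match
6 → no match
7 → match
8 → no match — must start with "d"
9 → no match — must start with "d"
10 → no match — must start with "d"
Total matched: 3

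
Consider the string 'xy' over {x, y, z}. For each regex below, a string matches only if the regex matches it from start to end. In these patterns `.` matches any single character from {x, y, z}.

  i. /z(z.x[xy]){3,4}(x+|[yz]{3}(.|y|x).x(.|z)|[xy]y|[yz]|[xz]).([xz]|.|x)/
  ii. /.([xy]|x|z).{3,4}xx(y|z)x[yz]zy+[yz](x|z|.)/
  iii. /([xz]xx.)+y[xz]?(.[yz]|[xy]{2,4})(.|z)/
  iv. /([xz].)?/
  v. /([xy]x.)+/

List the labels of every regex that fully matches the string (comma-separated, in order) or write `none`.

i → no match — must start with 'zz'
ii → no match
iii → no match
iv → match
v → no match

iv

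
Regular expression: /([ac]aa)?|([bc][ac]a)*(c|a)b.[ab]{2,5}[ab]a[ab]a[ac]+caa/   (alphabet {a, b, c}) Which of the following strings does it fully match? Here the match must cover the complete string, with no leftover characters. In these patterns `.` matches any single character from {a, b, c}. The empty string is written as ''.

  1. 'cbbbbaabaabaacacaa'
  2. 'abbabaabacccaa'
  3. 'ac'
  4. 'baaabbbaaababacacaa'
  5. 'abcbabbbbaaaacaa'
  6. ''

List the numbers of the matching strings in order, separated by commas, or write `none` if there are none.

1 → match
2 → match
3. 'ac' → no match
4 → match
5 → match
6. '' → match

1, 2, 4, 5, 6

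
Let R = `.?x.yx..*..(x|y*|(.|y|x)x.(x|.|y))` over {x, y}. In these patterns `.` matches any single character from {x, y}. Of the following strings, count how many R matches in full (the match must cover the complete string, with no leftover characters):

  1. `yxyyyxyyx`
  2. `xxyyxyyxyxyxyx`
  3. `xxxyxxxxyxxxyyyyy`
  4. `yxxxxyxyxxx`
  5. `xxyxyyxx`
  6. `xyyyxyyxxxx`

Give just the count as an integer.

3

1. `yxyyyxyyx` → no match
2 → match
3 → match
4. `yxxxxyxyxxx` → no match
5. `xxyxyyxx` → match
6. `xyyyxyyxxxx` → no match
Total matched: 3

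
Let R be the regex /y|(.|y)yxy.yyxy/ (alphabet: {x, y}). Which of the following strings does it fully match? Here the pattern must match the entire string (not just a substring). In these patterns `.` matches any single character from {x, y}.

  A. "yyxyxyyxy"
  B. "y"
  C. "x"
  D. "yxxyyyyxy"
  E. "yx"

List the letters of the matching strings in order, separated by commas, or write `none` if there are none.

A, B

A → match
B → match
C → no match
D → no match
E → no match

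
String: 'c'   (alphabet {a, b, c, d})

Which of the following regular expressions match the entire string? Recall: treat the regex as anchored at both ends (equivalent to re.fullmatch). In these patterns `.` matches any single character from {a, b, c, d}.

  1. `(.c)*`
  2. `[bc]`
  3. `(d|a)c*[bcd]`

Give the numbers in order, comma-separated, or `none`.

2

1 → no match
2 → match
3 → no match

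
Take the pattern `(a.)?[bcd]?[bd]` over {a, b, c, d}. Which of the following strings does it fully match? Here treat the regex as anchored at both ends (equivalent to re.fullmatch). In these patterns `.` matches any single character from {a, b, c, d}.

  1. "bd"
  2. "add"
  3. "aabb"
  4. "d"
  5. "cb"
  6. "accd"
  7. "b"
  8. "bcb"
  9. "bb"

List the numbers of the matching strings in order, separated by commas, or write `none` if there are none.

1, 2, 3, 4, 5, 6, 7, 9

1 → match
2 → match
3 → match
4 → match
5 → match
6 → match
7 → match
8 → no match
9 → match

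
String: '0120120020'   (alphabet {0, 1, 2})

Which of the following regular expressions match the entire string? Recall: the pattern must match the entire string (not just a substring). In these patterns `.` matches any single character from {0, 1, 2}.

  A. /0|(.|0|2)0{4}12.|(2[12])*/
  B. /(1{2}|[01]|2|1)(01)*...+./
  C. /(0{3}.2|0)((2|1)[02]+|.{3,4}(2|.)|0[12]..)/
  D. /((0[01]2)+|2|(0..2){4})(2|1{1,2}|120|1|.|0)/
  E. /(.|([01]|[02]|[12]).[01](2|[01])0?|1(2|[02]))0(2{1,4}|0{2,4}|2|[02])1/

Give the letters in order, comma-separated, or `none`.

B, D

A → no match
B → match
C → no match
D → match
E → no match — must end with '1'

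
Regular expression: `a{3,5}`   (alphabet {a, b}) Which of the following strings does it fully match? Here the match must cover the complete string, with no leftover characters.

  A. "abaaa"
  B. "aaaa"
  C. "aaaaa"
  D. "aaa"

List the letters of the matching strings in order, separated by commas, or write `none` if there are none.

A → no match
B → match
C → match
D → match

B, C, D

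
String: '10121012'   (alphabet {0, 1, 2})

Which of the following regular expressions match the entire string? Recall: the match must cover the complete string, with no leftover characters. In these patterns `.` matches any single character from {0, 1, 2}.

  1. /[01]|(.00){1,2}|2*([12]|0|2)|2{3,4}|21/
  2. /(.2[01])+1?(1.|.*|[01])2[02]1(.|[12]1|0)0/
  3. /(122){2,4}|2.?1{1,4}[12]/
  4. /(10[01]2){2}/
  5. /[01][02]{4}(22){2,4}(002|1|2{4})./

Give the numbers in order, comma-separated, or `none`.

1 → no match
2 → no match — must end with '0'
3 → no match
4 → match
5 → no match

4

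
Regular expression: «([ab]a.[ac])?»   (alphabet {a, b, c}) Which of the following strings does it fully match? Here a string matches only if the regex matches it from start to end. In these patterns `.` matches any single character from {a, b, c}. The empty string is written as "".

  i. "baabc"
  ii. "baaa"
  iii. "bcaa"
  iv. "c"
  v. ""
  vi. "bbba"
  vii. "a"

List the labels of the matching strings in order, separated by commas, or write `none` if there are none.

ii, v

i. "baabc" → no match
ii. "baaa" → match
iii. "bcaa" → no match
iv. "c" → no match
v. "" → match
vi. "bbba" → no match
vii. "a" → no match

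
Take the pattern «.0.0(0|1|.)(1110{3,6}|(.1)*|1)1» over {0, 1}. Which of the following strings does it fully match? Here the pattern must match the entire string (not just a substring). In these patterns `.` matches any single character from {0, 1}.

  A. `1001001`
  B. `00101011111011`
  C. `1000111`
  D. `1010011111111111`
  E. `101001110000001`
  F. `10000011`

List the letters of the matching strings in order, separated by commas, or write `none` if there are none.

B, C, D, E, F

A → no match
B → match
C → match
D → match
E → match
F → match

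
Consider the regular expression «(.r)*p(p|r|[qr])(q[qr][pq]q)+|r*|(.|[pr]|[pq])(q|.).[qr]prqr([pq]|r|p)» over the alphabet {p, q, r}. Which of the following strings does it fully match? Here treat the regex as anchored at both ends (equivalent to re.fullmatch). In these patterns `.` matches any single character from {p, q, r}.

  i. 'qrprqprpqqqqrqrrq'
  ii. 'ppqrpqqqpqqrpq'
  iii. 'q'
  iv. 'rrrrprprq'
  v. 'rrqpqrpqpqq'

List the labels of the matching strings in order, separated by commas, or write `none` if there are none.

i → no match
ii → match
iii → no match
iv → no match
v → no match

ii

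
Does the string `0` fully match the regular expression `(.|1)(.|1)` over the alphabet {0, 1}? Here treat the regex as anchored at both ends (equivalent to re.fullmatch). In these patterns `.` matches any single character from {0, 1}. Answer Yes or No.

No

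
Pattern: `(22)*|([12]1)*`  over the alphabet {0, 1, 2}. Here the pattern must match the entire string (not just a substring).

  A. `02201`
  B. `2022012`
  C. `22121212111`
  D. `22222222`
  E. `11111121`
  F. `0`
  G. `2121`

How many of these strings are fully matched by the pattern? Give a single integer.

A → no match
B → no match
C → no match
D → match
E → match
F → no match
G → match
Total matched: 3

3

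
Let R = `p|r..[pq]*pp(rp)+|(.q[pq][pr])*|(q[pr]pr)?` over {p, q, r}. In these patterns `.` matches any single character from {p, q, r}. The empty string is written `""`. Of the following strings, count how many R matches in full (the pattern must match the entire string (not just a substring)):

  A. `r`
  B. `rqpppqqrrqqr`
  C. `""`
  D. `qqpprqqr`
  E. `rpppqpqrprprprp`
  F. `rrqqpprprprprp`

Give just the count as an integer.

4

A. `r` → no match
B. `rqpppqqrrqqr` → match
C. `""` → match
D. `qqpprqqr` → match
E → no match
F → match
Total matched: 4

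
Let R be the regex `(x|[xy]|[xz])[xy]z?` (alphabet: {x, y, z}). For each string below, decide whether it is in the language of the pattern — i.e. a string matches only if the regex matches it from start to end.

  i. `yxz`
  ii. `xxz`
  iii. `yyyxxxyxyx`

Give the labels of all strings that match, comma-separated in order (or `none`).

i → match
ii → match
iii → no match

i, ii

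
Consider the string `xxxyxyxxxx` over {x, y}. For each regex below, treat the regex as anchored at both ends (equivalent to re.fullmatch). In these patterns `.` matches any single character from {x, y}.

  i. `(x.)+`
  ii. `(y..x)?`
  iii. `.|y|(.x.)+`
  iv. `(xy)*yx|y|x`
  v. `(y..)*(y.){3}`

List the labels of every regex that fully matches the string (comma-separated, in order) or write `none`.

i

i → match
ii → no match
iii → no match
iv → no match
v → no match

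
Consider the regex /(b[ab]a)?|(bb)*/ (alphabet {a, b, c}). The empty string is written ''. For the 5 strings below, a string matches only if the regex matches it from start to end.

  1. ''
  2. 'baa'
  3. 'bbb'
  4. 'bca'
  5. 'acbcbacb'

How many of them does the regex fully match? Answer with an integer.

2

1. '' → match
2. 'baa' → match
3. 'bbb' → no match
4. 'bca' → no match
5. 'acbcbacb' → no match
Total matched: 2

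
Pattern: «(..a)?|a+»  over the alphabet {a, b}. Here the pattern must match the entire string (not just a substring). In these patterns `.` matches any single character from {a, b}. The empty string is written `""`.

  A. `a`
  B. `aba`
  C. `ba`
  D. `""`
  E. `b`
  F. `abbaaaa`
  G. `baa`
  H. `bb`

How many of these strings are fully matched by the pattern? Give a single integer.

A. `a` → match
B. `aba` → match
C. `ba` → no match
D. `""` → match
E. `b` → no match
F. `abbaaaa` → no match
G. `baa` → match
H. `bb` → no match
Total matched: 4

4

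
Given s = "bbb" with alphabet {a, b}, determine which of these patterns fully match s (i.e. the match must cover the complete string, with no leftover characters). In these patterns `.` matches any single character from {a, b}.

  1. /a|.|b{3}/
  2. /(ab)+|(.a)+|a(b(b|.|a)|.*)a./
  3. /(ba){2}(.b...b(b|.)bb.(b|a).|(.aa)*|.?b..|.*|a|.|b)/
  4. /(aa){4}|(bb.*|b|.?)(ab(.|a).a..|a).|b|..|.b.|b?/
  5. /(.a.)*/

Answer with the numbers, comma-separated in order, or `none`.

1, 4

1 → match
2 → no match
3 → no match — must start with "ba"
4 → match
5 → no match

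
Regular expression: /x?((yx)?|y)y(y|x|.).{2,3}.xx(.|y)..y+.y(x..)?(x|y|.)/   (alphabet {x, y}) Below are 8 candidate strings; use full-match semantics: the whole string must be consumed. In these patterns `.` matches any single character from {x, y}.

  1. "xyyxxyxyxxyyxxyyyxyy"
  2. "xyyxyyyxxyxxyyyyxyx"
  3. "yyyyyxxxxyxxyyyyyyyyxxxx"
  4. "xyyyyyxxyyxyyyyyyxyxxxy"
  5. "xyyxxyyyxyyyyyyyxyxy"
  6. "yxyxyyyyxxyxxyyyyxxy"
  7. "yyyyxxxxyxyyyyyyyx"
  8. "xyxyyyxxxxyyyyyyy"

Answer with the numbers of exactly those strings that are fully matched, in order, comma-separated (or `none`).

2, 3, 4, 7, 8

1 → no match
2 → match
3 → match
4 → match
5 → no match
6 → no match
7 → match
8 → match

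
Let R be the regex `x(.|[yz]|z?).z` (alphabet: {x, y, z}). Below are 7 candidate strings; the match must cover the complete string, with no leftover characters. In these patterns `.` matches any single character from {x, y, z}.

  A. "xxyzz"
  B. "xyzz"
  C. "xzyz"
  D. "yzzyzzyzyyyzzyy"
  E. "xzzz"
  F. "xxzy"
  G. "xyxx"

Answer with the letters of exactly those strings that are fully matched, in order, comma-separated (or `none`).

B, C, E

A → no match
B → match
C → match
D → no match — must start with "x"
E → match
F → no match — must end with "z"
G → no match — must end with "z"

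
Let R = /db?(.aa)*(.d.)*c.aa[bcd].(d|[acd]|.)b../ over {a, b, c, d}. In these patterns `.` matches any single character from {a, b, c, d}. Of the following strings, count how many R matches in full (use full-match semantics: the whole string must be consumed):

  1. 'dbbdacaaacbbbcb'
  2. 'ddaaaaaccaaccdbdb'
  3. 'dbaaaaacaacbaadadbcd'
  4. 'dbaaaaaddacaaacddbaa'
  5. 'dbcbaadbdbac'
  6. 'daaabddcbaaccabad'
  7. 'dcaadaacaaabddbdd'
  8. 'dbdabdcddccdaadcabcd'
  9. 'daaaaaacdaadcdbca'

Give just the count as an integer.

9

1 → match
2 → match
3 → match
4 → match
5. 'dbcbaadbdbac' → match
6 → match
7 → match
8 → match
9 → match
Total matched: 9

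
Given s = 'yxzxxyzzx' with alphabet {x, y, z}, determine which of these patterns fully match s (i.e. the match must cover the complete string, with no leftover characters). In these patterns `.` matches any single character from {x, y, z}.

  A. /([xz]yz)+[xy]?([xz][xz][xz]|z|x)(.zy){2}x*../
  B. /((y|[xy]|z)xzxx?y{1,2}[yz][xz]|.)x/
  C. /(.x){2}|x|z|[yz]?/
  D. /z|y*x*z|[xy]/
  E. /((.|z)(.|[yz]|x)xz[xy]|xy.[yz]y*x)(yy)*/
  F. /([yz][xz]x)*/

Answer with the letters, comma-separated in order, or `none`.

B

A → no match
B → match
C → no match
D → no match
E → no match
F → no match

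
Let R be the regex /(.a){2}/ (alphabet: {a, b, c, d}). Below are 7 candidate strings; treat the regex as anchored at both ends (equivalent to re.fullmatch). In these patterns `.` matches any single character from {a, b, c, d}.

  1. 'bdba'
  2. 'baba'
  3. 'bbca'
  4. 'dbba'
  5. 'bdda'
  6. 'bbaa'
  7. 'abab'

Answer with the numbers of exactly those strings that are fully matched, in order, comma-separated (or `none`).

2

1 → no match
2 → match
3 → no match
4 → no match
5 → no match
6 → no match
7 → no match — must end with 'a'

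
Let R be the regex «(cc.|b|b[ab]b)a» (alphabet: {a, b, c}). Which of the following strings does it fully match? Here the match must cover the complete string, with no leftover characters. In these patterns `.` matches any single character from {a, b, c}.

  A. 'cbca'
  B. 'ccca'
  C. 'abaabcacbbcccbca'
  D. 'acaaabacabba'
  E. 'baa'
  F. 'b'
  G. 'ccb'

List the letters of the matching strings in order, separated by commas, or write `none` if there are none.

B

A → no match
B → match
C → no match
D → no match
E → no match
F → no match — must end with 'a'
G → no match — must end with 'a'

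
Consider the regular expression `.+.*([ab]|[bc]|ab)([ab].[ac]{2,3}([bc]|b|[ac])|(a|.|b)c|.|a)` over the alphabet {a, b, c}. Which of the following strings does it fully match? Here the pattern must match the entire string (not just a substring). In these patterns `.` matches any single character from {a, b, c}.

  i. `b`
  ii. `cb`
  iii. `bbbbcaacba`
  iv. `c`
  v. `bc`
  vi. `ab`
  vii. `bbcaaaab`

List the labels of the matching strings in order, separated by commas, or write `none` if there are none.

iii, vii

i → no match
ii → no match
iii → match
iv → no match
v → no match
vi → no match
vii → match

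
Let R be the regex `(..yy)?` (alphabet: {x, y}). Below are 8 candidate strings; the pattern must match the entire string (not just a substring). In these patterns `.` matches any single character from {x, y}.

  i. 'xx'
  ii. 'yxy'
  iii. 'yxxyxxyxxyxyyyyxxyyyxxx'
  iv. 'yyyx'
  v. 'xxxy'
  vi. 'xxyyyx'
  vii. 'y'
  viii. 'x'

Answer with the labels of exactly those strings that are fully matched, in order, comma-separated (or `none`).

none

i → no match
ii → no match
iii → no match
iv → no match
v → no match
vi → no match
vii → no match
viii → no match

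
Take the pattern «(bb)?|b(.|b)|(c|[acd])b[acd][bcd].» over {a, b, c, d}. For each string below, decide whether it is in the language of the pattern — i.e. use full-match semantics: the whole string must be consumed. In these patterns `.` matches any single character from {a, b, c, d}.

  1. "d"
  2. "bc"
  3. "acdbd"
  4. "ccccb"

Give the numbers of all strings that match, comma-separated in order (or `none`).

1 → no match
2 → match
3 → no match
4 → no match

2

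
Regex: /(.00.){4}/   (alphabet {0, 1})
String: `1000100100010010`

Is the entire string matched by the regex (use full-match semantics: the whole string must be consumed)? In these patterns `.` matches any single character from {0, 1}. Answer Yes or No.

No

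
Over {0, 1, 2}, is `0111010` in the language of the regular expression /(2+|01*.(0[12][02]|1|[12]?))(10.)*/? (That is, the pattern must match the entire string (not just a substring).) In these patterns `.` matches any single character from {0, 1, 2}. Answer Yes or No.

Yes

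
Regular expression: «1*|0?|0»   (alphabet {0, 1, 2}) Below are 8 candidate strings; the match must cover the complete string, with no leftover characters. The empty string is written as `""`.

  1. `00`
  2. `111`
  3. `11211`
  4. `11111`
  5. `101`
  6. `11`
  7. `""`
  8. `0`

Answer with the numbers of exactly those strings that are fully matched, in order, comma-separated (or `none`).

1 → no match
2 → match
3 → no match
4 → match
5 → no match
6 → match
7 → match
8 → match

2, 4, 6, 7, 8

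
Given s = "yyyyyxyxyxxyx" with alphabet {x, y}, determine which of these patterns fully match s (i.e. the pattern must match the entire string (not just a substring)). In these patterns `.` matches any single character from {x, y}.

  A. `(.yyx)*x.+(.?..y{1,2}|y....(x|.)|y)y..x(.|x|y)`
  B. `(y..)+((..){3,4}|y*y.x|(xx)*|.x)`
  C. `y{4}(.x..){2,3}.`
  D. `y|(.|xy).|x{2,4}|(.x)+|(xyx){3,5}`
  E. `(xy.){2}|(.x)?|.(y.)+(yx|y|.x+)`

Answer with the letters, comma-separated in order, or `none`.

C

A → no match
B → no match
C → match
D → no match
E → no match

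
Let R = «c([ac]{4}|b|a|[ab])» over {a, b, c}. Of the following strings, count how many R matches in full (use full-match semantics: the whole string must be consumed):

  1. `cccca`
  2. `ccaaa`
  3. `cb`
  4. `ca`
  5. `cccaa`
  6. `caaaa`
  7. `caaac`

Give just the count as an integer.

1 → match
2 → match
3 → match
4 → match
5 → match
6 → match
7 → match
Total matched: 7

7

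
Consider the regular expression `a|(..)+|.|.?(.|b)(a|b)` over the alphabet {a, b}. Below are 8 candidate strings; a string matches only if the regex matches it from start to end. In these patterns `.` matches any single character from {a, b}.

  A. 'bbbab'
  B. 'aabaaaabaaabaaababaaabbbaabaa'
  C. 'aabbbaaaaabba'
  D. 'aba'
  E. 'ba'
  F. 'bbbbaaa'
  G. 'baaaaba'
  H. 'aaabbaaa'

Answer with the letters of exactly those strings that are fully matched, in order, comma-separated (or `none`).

D, E, H

A → no match
B → no match
C → no match
D → match
E → match
F → no match
G → no match
H → match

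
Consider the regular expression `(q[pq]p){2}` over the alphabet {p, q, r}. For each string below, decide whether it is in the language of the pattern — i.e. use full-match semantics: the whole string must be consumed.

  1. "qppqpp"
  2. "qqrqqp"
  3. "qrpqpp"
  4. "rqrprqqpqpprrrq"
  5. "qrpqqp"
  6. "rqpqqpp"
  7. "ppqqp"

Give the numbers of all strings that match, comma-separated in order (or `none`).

1 → match
2 → no match
3 → no match
4 → no match — must start with "q"
5 → no match
6 → no match — must start with "q"
7 → no match — must start with "q"

1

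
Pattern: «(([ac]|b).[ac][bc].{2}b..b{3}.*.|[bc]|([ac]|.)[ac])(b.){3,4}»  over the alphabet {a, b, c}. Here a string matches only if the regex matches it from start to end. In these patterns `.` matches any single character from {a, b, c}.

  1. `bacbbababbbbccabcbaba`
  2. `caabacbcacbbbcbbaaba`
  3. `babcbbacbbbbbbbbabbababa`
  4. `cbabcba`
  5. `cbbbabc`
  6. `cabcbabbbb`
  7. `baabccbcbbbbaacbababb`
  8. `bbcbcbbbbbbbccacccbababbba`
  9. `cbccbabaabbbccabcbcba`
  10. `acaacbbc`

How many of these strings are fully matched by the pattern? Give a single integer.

1 → match
2 → no match
3 → no match
4 → match
5 → match
6 → match
7 → match
8 → match
9 → match
10 → no match
Total matched: 7

7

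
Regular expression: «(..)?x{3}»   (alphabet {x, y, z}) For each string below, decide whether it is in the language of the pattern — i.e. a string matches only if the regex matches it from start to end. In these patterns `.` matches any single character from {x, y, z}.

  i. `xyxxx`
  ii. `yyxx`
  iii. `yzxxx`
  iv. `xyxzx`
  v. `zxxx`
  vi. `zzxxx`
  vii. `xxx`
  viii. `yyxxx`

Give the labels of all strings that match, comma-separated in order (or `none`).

i. `xyxxx` → match
ii. `yyxx` → no match
iii. `yzxxx` → match
iv. `xyxzx` → no match
v. `zxxx` → no match
vi. `zzxxx` → match
vii. `xxx` → match
viii. `yyxxx` → match

i, iii, vi, vii, viii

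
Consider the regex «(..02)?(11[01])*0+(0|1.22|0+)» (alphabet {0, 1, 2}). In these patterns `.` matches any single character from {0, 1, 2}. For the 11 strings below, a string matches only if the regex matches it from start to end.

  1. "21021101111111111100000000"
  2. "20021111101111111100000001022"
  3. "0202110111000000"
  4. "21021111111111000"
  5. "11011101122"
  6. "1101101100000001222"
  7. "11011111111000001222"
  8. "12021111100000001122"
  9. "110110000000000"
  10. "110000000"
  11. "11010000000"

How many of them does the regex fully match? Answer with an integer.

9

1 → match
2 → match
3 → match
4 → no match
5. "11011101122" → match
6 → match
7 → match
8 → match
9 → match
10. "110000000" → match
11. "11010000000" → no match
Total matched: 9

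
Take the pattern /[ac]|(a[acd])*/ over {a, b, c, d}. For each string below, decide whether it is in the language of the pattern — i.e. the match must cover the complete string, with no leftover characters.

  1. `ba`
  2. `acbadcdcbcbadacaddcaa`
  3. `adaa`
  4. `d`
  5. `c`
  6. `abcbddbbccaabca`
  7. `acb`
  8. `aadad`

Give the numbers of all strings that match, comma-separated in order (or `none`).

1 → no match
2 → no match
3 → match
4 → no match
5 → match
6 → no match
7 → no match
8 → no match

3, 5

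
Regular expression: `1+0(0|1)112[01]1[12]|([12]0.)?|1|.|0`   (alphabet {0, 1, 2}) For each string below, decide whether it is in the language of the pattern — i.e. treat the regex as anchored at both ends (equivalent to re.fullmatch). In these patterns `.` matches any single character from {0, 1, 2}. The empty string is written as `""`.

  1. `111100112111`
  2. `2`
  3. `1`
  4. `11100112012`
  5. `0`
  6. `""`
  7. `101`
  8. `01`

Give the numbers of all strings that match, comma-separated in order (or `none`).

1, 2, 3, 4, 5, 6, 7

1 → match
2 → match
3 → match
4 → match
5 → match
6 → match
7 → match
8 → no match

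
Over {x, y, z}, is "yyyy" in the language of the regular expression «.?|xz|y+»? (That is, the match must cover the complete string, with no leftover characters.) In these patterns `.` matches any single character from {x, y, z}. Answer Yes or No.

Yes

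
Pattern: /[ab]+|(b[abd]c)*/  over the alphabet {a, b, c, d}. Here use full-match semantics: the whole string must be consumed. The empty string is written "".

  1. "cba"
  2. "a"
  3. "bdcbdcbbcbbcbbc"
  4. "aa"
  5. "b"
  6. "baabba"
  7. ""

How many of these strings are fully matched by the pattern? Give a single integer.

1. "cba" → no match
2. "a" → match
3 → match
4. "aa" → match
5. "b" → match
6. "baabba" → match
7. "" → match
Total matched: 6

6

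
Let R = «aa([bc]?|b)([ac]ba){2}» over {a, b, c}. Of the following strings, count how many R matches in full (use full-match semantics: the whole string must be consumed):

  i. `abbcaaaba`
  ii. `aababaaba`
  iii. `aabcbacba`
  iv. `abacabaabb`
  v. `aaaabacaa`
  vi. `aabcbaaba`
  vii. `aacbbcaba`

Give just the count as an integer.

3

i → no match — must start with `aa`
ii → match
iii → match
iv → no match — must start with `aa`
v → no match — must end with `ba`
vi → match
vii → no match
Total matched: 3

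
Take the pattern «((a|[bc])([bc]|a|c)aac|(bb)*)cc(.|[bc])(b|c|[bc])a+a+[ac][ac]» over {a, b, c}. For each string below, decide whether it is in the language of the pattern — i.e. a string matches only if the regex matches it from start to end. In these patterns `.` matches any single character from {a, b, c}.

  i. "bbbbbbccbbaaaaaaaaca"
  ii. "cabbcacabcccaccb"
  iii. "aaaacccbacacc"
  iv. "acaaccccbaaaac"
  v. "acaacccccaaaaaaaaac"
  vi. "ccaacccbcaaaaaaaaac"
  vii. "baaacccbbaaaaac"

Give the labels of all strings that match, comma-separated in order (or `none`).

i → match
ii → no match
iii → no match
iv → match
v → match
vi → match
vii → match

i, iv, v, vi, vii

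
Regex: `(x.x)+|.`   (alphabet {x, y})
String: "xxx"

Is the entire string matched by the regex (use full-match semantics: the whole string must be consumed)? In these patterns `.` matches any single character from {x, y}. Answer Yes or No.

Yes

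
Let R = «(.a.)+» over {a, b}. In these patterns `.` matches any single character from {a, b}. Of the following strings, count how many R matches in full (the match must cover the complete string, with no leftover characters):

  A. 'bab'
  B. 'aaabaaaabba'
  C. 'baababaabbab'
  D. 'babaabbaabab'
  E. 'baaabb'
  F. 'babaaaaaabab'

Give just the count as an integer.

A → match
B → no match
C → match
D → match
E → no match
F → match
Total matched: 4

4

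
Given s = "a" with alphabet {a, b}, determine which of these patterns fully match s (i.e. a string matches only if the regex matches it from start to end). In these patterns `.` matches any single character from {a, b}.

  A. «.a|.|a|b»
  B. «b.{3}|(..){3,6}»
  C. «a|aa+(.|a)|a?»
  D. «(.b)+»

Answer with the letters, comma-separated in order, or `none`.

A → match
B → no match
C → match
D → no match — must end with "b"

A, C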